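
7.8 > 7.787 True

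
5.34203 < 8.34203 True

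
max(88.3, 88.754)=88.754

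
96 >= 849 False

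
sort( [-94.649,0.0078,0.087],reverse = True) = [0.087,0.0078,-94.649]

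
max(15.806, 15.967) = 15.967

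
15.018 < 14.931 False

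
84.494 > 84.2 True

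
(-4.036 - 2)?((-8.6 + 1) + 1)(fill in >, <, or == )>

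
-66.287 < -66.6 False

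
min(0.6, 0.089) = 0.089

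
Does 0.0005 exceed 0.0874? No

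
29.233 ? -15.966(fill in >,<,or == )>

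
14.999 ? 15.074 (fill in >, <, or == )<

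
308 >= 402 False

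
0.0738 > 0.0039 True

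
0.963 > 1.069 False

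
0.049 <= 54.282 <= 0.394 False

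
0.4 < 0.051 False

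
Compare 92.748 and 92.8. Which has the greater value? 92.8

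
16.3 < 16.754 True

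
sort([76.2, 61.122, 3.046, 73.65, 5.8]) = [3.046, 5.8, 61.122, 73.65, 76.2]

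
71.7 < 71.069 False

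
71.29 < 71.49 True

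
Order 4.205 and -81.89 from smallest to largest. -81.89, 4.205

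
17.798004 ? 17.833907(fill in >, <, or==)<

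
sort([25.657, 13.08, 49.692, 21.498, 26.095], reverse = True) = [49.692, 26.095, 25.657, 21.498, 13.08]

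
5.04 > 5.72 False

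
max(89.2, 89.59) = 89.59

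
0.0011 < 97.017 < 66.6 False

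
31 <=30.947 False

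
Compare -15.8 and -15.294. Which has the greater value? -15.294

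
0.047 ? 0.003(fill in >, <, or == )>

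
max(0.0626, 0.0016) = 0.0626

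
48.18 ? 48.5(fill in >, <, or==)<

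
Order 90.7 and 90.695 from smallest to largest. 90.695, 90.7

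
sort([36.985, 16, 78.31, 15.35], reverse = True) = [78.31, 36.985, 16, 15.35]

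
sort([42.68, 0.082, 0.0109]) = [0.0109, 0.082, 42.68]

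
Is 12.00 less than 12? No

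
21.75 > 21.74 True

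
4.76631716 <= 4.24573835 False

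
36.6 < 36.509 False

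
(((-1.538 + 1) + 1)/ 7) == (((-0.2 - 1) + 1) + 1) False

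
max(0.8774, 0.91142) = 0.91142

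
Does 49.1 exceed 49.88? No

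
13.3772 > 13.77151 False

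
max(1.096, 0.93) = 1.096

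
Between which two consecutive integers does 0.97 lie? 0 and 1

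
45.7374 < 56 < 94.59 True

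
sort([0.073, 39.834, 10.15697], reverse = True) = [39.834, 10.15697, 0.073]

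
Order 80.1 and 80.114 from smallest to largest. 80.1, 80.114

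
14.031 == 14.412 False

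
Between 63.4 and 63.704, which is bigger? 63.704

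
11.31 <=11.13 False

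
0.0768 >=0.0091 True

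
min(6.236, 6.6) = 6.236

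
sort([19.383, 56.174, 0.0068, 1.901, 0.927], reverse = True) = [56.174, 19.383, 1.901, 0.927, 0.0068]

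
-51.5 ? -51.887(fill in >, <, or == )>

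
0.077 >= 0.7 False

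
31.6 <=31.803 True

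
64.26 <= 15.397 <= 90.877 False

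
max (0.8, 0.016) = 0.8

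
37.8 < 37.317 False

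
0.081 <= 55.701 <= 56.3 True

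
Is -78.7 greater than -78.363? No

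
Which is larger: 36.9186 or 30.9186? 36.9186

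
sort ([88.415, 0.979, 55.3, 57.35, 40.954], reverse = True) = [88.415, 57.35, 55.3, 40.954, 0.979]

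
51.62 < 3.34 False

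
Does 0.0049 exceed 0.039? No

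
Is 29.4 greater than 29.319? Yes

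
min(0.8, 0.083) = 0.083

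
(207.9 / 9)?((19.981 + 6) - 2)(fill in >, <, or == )<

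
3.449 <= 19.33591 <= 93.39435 True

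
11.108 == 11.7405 False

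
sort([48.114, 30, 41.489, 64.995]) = [30, 41.489, 48.114, 64.995]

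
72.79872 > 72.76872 True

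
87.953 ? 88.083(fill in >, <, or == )<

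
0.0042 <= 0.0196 True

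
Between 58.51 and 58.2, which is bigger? 58.51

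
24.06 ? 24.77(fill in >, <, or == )<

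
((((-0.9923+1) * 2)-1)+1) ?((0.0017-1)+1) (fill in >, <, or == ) >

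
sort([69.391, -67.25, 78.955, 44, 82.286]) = [-67.25, 44, 69.391, 78.955, 82.286]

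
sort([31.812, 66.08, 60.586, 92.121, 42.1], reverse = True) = [92.121, 66.08, 60.586, 42.1, 31.812]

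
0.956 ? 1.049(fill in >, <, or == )<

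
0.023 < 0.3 True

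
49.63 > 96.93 False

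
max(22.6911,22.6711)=22.6911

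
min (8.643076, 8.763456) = 8.643076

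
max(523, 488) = 523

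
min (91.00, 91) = 91.00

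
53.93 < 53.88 False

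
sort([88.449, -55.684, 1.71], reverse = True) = [88.449, 1.71, -55.684]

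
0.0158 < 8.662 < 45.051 True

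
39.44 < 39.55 True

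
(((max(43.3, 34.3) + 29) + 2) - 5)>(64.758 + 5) False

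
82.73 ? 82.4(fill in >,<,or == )>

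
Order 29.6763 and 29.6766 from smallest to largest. 29.6763,29.6766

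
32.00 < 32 False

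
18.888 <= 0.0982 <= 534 False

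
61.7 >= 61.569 True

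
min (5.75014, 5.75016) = 5.75014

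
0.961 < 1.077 True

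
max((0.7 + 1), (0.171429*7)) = 1.7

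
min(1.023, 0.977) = 0.977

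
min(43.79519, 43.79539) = 43.79519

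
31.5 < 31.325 False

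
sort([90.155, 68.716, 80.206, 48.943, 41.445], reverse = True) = [90.155, 80.206, 68.716, 48.943, 41.445]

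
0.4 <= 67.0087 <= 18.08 False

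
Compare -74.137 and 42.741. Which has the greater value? 42.741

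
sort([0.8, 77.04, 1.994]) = [0.8, 1.994, 77.04]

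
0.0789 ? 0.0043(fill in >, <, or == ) >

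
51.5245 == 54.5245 False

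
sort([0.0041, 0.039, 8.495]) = [0.0041, 0.039, 8.495]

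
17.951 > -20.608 True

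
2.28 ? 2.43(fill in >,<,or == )<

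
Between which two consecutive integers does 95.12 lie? 95 and 96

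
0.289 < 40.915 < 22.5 False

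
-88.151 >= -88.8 True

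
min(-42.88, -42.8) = -42.88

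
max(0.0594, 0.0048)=0.0594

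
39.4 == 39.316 False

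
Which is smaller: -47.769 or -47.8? -47.8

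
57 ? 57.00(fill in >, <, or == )==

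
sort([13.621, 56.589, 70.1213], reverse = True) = [70.1213, 56.589, 13.621]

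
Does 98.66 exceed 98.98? No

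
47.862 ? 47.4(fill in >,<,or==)>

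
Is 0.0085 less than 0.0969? Yes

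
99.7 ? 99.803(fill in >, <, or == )<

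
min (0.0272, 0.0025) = 0.0025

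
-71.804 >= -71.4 False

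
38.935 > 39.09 False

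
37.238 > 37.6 False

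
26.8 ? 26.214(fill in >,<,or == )>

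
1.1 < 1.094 False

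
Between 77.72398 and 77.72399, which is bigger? 77.72399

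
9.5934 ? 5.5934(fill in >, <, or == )>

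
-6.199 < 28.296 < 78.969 True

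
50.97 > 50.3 True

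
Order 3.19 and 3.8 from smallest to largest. 3.19, 3.8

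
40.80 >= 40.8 True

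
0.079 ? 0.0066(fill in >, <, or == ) >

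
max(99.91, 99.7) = 99.91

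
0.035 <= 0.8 True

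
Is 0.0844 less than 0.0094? No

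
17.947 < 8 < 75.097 False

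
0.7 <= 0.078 False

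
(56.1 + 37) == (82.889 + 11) False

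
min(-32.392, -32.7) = -32.7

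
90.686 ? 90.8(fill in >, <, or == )<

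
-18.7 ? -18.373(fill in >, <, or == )<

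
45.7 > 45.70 False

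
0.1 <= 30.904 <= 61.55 True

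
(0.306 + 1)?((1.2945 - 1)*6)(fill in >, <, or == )<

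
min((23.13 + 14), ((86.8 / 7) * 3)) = 37.13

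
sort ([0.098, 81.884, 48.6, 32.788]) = [0.098, 32.788, 48.6, 81.884]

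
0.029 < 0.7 True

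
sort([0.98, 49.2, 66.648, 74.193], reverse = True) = [74.193, 66.648, 49.2, 0.98]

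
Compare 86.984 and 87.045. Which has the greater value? 87.045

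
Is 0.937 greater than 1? No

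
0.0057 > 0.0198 False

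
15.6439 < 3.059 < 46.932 False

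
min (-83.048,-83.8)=-83.8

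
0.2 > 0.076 True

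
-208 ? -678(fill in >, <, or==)>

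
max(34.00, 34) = 34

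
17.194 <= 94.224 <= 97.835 True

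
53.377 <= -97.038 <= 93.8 False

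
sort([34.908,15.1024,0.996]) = [0.996,15.1024,34.908]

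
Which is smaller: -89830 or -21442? -89830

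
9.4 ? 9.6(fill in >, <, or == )<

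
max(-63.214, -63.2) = -63.2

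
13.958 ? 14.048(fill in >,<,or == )<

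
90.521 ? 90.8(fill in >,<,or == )<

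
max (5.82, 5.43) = 5.82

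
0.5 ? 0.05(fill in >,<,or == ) >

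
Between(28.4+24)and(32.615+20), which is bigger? (32.615+20)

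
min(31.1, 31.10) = 31.1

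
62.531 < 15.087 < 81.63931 False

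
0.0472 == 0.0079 False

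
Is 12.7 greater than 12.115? Yes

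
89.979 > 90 False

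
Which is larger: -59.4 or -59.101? -59.101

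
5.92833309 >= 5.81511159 True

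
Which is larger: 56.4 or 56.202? 56.4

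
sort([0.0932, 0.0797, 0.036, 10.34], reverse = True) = [10.34, 0.0932, 0.0797, 0.036]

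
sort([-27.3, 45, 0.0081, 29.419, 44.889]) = [-27.3, 0.0081, 29.419, 44.889, 45]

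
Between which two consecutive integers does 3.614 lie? 3 and 4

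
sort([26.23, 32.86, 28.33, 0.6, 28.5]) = [0.6, 26.23, 28.33, 28.5, 32.86]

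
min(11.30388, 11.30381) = 11.30381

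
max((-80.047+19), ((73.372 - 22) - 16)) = 35.372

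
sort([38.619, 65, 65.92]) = [38.619, 65, 65.92]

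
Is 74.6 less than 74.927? Yes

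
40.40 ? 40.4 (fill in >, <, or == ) ==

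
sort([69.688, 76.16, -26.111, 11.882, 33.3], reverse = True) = [76.16, 69.688, 33.3, 11.882, -26.111]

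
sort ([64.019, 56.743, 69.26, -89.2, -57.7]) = [-89.2, -57.7, 56.743, 64.019, 69.26]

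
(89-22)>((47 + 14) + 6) False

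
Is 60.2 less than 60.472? Yes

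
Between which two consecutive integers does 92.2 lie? 92 and 93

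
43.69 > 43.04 True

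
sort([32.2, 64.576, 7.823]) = [7.823, 32.2, 64.576]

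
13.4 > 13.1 True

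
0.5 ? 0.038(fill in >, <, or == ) >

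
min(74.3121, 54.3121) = 54.3121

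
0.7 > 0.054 True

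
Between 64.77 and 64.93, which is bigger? 64.93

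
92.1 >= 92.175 False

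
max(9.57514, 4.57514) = 9.57514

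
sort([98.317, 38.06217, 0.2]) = [0.2, 38.06217, 98.317]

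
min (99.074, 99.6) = 99.074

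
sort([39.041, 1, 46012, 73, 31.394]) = [1, 31.394, 39.041, 73, 46012]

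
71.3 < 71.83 True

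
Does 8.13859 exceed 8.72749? No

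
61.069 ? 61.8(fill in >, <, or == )<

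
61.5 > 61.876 False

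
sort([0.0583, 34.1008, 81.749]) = [0.0583, 34.1008, 81.749]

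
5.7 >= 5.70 True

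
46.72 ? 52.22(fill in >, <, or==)<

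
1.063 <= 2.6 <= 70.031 True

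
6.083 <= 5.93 False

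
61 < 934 True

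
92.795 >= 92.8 False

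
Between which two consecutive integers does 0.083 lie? 0 and 1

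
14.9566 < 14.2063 False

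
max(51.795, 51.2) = 51.795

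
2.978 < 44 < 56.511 True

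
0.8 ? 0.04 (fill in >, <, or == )>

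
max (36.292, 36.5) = 36.5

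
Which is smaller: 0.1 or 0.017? 0.017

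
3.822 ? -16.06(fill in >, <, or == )>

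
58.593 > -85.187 True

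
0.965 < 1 True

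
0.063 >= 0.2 False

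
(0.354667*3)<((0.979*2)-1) False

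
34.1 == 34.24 False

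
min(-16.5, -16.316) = -16.5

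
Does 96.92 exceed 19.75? Yes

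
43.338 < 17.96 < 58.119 False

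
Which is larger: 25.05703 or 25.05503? 25.05703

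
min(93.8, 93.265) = 93.265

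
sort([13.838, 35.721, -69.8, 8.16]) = [-69.8, 8.16, 13.838, 35.721]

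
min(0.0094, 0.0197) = 0.0094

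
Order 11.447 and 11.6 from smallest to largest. 11.447, 11.6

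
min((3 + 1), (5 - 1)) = 4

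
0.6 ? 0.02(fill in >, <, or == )>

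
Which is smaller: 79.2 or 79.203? 79.2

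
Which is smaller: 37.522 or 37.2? 37.2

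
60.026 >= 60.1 False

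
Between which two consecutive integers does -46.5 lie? -47 and -46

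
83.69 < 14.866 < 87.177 False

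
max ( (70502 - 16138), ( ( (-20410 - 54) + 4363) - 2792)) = 54364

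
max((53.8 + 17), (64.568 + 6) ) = 70.8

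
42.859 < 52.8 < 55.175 True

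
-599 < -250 True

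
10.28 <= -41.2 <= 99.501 False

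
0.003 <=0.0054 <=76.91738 True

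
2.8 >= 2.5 True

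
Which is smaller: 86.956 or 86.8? 86.8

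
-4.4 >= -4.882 True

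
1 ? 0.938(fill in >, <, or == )>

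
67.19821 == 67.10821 False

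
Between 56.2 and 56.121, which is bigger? 56.2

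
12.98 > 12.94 True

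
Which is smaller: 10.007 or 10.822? 10.007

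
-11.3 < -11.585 False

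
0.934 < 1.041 True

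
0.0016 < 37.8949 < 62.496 True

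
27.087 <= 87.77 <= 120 True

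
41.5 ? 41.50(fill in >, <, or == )==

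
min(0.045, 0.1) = 0.045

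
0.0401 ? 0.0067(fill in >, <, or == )>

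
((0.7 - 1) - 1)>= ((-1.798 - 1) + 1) True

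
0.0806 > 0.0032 True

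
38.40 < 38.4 False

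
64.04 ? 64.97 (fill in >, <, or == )<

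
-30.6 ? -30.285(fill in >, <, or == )<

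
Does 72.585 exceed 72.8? No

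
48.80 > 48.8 False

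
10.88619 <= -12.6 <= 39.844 False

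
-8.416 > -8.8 True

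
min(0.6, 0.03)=0.03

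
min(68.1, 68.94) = 68.1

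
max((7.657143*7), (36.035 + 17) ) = 53.600001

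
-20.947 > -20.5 False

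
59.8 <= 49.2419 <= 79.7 False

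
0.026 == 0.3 False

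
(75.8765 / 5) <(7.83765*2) True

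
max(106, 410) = 410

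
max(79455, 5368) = 79455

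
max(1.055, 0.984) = 1.055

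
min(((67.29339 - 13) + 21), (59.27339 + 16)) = 75.27339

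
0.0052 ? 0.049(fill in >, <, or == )<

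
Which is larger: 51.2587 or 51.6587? 51.6587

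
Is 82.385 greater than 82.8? No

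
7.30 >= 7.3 True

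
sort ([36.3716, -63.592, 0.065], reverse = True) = [36.3716, 0.065, -63.592]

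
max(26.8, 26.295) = 26.8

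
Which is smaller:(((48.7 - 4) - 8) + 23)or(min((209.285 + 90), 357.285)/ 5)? (((48.7 - 4) - 8) + 23)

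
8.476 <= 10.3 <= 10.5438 True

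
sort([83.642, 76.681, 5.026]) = [5.026, 76.681, 83.642]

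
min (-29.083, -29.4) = -29.4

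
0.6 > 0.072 True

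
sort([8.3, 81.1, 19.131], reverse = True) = [81.1, 19.131, 8.3]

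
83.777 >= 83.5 True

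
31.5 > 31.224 True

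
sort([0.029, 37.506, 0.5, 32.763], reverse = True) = [37.506, 32.763, 0.5, 0.029]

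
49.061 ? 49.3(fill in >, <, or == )<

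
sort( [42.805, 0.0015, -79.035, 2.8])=[-79.035, 0.0015, 2.8, 42.805]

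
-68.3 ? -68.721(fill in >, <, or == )>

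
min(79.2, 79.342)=79.2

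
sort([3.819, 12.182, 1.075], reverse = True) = [12.182, 3.819, 1.075]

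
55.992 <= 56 True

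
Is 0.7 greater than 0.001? Yes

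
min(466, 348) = 348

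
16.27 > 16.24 True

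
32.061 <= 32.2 True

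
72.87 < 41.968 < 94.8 False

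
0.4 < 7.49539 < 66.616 True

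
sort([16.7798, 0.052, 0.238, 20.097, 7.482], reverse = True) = [20.097, 16.7798, 7.482, 0.238, 0.052]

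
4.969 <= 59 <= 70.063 True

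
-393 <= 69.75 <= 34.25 False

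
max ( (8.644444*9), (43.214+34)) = 77.799996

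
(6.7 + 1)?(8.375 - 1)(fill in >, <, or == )>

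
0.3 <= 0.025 False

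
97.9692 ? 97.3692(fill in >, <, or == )>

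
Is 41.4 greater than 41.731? No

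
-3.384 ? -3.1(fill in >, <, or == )<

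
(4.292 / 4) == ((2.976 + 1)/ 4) False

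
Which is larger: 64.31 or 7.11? 64.31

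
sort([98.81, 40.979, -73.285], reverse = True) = [98.81, 40.979, -73.285]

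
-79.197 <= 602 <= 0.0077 False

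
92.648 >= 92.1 True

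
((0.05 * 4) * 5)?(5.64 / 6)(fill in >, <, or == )>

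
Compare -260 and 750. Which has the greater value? 750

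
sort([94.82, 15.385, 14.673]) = [14.673, 15.385, 94.82]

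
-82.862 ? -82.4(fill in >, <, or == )<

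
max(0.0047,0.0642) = 0.0642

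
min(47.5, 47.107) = 47.107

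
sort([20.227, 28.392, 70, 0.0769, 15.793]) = [0.0769, 15.793, 20.227, 28.392, 70]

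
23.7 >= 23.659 True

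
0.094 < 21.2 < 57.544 True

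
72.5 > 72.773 False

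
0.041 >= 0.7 False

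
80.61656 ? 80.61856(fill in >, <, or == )<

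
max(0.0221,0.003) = 0.0221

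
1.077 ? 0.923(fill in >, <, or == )>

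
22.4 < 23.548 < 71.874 True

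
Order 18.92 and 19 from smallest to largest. 18.92, 19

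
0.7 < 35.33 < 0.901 False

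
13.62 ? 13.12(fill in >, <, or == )>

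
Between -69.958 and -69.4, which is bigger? -69.4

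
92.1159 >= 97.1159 False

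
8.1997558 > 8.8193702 False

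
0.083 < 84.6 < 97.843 True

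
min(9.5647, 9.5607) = 9.5607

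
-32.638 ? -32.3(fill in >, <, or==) <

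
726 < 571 False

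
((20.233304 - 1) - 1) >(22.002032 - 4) True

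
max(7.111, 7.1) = 7.111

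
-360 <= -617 False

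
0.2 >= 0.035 True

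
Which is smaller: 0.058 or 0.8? 0.058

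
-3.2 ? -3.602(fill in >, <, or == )>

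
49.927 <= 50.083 True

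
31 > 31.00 False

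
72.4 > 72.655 False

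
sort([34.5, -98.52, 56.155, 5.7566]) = [-98.52, 5.7566, 34.5, 56.155]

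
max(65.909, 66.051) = 66.051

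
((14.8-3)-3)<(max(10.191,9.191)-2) False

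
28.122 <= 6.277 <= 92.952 False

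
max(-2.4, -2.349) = -2.349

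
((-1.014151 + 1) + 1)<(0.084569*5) False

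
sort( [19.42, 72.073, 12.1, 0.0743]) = [0.0743, 12.1, 19.42, 72.073]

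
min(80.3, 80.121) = 80.121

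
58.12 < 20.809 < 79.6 False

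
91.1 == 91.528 False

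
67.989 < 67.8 False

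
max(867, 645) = 867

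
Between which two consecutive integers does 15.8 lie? 15 and 16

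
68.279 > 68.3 False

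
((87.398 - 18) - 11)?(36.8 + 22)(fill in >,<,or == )<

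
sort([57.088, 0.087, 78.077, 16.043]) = [0.087, 16.043, 57.088, 78.077]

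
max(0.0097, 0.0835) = 0.0835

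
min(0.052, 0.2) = 0.052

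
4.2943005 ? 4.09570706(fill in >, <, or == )>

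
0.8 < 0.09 False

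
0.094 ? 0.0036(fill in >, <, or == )>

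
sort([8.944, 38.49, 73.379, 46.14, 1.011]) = [1.011, 8.944, 38.49, 46.14, 73.379]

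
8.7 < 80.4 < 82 True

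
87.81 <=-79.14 False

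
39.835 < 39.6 False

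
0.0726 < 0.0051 False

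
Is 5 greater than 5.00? No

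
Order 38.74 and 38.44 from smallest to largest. 38.44, 38.74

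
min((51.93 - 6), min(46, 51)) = 45.93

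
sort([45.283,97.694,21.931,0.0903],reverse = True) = [97.694,45.283,21.931,0.0903]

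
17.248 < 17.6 True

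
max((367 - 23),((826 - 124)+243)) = 945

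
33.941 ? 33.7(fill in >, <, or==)>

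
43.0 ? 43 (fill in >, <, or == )==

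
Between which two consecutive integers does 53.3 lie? 53 and 54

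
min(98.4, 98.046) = 98.046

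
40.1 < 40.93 True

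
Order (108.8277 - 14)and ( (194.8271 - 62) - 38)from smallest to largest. ( (194.8271 - 62) - 38), (108.8277 - 14)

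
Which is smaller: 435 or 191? 191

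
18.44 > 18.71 False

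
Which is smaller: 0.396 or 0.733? 0.396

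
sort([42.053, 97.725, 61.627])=[42.053, 61.627, 97.725]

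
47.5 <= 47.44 False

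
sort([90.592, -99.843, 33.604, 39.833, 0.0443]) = [-99.843, 0.0443, 33.604, 39.833, 90.592]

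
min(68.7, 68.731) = 68.7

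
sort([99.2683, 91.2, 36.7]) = [36.7, 91.2, 99.2683]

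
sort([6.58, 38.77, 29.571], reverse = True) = [38.77, 29.571, 6.58]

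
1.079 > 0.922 True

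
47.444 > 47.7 False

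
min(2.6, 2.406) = 2.406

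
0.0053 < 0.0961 True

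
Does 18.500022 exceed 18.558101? No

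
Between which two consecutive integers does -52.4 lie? -53 and -52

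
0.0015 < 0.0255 True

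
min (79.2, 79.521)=79.2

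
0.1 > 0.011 True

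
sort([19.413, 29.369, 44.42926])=[19.413, 29.369, 44.42926]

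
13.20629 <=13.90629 True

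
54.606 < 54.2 False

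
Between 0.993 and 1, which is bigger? 1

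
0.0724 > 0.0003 True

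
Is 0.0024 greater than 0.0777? No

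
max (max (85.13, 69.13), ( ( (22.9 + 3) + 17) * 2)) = 85.8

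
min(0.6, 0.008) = 0.008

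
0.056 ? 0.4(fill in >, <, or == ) <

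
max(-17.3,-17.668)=-17.3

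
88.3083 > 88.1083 True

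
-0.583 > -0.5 False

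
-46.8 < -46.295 True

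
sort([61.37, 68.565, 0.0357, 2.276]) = [0.0357, 2.276, 61.37, 68.565]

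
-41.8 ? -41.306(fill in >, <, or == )<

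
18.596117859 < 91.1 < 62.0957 False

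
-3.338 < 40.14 True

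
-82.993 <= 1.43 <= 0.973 False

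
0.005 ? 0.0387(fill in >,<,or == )<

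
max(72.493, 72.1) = 72.493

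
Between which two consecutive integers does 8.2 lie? 8 and 9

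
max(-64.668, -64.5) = -64.5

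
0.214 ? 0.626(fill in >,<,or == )<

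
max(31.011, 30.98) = 31.011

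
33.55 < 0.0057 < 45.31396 False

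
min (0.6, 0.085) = 0.085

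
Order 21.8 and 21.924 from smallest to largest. 21.8, 21.924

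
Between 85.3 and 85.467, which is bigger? 85.467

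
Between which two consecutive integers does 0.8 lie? 0 and 1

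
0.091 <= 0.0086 False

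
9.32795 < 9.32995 True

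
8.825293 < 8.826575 True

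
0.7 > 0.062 True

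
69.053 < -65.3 False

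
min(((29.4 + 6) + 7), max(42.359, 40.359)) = 42.359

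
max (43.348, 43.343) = 43.348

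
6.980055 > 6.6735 True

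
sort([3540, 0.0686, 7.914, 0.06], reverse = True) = [3540, 7.914, 0.0686, 0.06]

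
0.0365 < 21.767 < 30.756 True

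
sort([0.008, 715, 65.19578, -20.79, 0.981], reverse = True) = [715, 65.19578, 0.981, 0.008, -20.79]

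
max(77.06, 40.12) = 77.06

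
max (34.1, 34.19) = 34.19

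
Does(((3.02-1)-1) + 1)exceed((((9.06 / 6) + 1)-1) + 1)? No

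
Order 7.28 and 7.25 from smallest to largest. 7.25, 7.28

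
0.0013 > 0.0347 False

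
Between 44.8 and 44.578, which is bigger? 44.8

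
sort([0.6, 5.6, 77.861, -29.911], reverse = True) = [77.861, 5.6, 0.6, -29.911]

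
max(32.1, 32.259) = 32.259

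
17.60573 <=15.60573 False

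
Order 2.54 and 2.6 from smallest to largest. 2.54,2.6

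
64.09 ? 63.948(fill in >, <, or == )>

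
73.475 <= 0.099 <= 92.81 False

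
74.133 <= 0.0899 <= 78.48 False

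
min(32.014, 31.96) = 31.96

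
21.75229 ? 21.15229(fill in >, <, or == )>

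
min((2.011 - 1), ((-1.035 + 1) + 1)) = 0.965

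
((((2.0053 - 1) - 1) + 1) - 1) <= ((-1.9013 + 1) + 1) True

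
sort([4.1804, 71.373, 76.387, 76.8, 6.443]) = [4.1804, 6.443, 71.373, 76.387, 76.8]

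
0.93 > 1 False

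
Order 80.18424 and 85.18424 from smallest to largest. 80.18424, 85.18424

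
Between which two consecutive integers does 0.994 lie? 0 and 1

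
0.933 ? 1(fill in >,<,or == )<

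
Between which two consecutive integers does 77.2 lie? 77 and 78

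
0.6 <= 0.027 False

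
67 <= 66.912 False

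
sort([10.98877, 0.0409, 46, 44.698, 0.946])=[0.0409, 0.946, 10.98877, 44.698, 46]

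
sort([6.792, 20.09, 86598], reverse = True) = [86598, 20.09, 6.792]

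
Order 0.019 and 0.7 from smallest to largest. 0.019, 0.7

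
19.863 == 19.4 False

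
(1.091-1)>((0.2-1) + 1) False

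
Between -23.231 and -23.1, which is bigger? -23.1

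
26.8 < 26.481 False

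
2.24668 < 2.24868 True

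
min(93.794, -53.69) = -53.69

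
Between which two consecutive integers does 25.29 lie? 25 and 26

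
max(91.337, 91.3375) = 91.3375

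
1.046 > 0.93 True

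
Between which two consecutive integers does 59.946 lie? 59 and 60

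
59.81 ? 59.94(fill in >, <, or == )<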